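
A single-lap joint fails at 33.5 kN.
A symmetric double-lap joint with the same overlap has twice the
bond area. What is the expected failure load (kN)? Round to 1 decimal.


Double-lap load = 2 * 33.5 = 67.0 kN

67.0


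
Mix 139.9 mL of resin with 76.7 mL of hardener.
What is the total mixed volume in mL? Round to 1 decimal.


Total = 139.9 + 76.7 = 216.6 mL

216.6


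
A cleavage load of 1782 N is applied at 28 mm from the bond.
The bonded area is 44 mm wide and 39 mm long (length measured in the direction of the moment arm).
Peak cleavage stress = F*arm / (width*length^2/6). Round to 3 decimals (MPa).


Moment = 1782 * 28 = 49896 N*mm
Section modulus = 44 * 1521 / 6 = 66924 / 6 mm^3
Stress = 49896 / (66924 / 6) = 299376 / 66924
= 4.473 MPa

4.473


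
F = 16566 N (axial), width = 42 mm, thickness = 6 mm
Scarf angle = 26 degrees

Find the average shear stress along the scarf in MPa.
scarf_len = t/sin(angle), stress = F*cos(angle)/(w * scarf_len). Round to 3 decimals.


scarf_len = 6/sin(26 deg) = 13.6870
cos(26 deg) = 0.898794
stress = 16566*0.898794/(42*13.6870) = 25.901 MPa

25.901


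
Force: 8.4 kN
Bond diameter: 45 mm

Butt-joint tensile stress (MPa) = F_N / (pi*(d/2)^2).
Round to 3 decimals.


F_N = 8.4 * 1000 = 8400.0 N
A = pi*(22.5)^2 = 1590.4313 mm^2
stress = 8400.0 / 1590.4313 = 5.282 MPa

5.282


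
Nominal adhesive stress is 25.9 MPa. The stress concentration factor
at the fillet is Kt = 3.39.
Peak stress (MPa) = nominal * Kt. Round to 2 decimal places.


Peak = 25.9 * 3.39 = 87.80 MPa

87.80


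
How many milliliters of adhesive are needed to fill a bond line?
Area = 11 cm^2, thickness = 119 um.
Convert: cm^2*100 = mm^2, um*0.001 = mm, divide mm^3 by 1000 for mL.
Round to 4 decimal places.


= (11 * 100) * (119 * 0.001) / 1000
= 0.1309 mL

0.1309


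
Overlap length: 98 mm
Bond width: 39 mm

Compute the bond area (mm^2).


Bond area = 98 * 39 = 3822 mm^2

3822


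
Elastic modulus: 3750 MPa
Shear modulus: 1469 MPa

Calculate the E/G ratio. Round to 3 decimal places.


E / G = 3750 / 1469 = 2.553

2.553


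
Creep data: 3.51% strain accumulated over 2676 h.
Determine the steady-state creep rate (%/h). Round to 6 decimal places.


Rate = 3.51 / 2676 = 0.001312 %/h

0.001312


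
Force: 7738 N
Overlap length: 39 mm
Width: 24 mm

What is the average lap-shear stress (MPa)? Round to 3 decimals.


Average shear stress = F / (overlap * width)
= 7738 / (39 * 24)
= 8.267 MPa

8.267


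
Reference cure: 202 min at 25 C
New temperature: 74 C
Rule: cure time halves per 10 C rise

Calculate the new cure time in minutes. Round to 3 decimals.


factor = 2^((74-25)/10) = 29.8571
t_new = 202 / 29.8571 = 6.766 min

6.766


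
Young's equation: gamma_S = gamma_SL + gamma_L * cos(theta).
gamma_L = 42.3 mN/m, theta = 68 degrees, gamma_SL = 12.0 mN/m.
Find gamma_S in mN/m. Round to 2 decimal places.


cos(68 deg) = 0.374607
gamma_S = 12.0 + 42.3 * 0.374607
= 27.85 mN/m

27.85


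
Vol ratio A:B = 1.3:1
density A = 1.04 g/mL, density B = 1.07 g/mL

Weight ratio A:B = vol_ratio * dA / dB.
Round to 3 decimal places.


Weight ratio = 1.3 * 1.04 / 1.07
= 1.264

1.264


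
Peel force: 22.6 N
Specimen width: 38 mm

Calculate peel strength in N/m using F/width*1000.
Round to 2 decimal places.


Peel strength = 22.6 / 38 * 1000 = 594.74 N/m

594.74


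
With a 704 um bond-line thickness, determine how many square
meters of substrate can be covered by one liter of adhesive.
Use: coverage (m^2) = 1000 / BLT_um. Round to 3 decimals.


Coverage = 1000 / 704 = 1.420 m^2

1.420


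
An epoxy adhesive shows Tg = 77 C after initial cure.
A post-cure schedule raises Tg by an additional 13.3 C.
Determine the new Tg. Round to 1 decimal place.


New Tg = 77 + 13.3
= 90.3 C

90.3


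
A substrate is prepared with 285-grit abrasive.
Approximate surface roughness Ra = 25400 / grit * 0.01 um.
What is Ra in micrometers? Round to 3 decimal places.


Ra = 25400 / 285 * 0.01 = 0.891 um

0.891


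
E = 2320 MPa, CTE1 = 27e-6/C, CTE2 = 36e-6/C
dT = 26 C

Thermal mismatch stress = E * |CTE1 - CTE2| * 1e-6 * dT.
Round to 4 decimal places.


= 2320 * 9e-6 * 26
= 0.5429 MPa

0.5429


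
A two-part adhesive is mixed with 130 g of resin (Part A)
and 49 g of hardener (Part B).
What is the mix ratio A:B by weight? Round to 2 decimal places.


Mix ratio = mass_A / mass_B
= 130 / 49
= 2.65

2.65


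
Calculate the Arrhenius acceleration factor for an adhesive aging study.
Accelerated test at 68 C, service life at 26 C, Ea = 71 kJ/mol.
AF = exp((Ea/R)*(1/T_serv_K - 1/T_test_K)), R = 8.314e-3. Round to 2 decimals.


T_test = 341.15 K, T_serv = 299.15 K
Ea/R = 71 / 0.008314 = 8539.81
AF = exp(8539.81 * (1/299.15 - 1/341.15))
= 33.60

33.60


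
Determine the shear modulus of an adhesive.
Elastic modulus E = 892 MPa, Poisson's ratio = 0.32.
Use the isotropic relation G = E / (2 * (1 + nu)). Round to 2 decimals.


G = 892 / (2*(1+0.32)) = 892 / 2.64
= 337.88 MPa

337.88


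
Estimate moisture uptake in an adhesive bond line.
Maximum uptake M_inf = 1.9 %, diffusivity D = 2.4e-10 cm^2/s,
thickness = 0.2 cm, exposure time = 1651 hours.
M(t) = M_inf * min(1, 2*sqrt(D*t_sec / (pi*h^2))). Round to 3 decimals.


Convert time: 1651 h = 5943600 s
ratio = min(1, 2*sqrt(2.4e-10*5943600/(pi*0.2^2)))
= 0.213086
M(t) = 1.9 * 0.213086 = 0.405%

0.405


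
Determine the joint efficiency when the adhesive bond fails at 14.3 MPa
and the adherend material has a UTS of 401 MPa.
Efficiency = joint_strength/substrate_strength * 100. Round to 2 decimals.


Joint efficiency = 14.3 / 401 * 100
= 3.57%

3.57


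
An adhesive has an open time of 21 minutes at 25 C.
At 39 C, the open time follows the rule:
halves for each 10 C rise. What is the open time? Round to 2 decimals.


Factor = 2^((39-25)/10) = 2.6390
Open time = 21 / 2.6390 = 7.96 min

7.96


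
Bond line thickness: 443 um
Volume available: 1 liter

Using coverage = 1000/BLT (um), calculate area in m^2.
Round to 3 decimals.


1 L = 1e6 mm^3, thickness = 443 um = 0.443 mm
Area = 1e6 / 0.443 mm^2 = (1e6 / 0.443) / 1e6 m^2 = 1000 / 443 m^2
= 2.257 m^2

2.257


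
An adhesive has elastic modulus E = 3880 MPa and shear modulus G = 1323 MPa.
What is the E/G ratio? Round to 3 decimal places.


E/G = 3880 / 1323 = 2.933

2.933


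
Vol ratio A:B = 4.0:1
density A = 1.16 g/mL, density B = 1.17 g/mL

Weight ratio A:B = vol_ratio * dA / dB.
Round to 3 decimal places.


Weight ratio = 4.0 * 1.16 / 1.17
= 3.966

3.966


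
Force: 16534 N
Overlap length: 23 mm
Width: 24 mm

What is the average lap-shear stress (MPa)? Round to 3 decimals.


Average shear stress = F / (overlap * width)
= 16534 / (23 * 24)
= 29.953 MPa

29.953


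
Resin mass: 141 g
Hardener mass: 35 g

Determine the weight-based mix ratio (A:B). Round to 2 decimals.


Ratio = 141 / 35 = 4.03

4.03


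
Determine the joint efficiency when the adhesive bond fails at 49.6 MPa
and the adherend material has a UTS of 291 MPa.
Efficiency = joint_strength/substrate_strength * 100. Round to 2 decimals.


Joint efficiency = 49.6 / 291 * 100
= 17.04%

17.04


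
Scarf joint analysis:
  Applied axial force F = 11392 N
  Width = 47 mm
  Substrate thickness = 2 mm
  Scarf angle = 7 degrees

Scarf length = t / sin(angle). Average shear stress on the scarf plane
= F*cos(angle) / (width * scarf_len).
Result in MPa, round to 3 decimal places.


Scarf length = 2 / sin(7 deg) = 16.4110 mm
cos(7 deg) = 0.992546
Shear = 11392 * 0.992546 / (47 * 16.4110)
= 14.659 MPa

14.659


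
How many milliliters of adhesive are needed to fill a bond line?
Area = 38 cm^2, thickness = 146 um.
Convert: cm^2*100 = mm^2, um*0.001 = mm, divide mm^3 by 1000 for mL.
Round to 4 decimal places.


= (38 * 100) * (146 * 0.001) / 1000
= 0.5548 mL

0.5548


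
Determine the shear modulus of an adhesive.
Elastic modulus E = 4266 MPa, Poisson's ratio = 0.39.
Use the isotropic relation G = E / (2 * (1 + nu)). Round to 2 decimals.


G = 4266 / (2*(1+0.39)) = 4266 / 2.78
= 1534.53 MPa

1534.53


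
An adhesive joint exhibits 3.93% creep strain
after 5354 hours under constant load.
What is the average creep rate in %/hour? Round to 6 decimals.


Creep rate = strain / time
= 3.93 / 5354
= 0.000734 %/h

0.000734


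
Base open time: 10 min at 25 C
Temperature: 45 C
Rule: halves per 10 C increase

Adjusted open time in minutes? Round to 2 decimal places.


Acceleration = 2^((45-25)/10) = 4.0000
Open time = 10 / 4.0000 = 2.50 min

2.50


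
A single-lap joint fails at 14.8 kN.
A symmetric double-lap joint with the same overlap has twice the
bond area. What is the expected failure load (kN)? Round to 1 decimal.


Double-lap load = 2 * 14.8 = 29.6 kN

29.6


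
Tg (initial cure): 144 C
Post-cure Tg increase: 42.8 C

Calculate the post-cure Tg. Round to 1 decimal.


Post-cure Tg = 144 + 42.8 = 186.8 C

186.8


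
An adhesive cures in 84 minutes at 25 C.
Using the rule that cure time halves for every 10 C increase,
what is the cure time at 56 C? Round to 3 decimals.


Factor = 2^((56 - 25) / 10) = 8.5742
Cure time = 84 / 8.5742
= 9.797 minutes

9.797


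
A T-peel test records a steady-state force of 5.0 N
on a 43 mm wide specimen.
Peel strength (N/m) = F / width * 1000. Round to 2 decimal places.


Peel strength = 5.0 / 43 * 1000
= 116.28 N/m

116.28


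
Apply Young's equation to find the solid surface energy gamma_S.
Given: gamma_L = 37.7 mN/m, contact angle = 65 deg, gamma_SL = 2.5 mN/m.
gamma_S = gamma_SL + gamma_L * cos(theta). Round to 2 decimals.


theta_rad = 65 * pi/180 = 1.134464
gamma_S = 2.5 + 37.7 * cos(1.134464)
= 18.43 mN/m

18.43


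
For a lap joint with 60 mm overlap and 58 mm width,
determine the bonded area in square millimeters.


Area = 60 * 58 = 3480 mm^2

3480


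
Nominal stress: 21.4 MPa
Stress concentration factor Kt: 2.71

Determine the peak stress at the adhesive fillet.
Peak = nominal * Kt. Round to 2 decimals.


Peak stress = 21.4 * 2.71
= 57.99 MPa

57.99


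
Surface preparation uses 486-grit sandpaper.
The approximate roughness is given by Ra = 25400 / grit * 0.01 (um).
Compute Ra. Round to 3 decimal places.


Ra = 25400 / 486 * 0.01
= 254 / 486
= 0.523 um

0.523


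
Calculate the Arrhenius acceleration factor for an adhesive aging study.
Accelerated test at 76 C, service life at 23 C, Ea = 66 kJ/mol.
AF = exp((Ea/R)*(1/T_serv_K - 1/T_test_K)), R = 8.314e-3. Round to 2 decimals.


T_test = 349.15 K, T_serv = 296.15 K
Ea/R = 66 / 0.008314 = 7938.42
AF = exp(7938.42 * (1/296.15 - 1/349.15))
= 58.50

58.50


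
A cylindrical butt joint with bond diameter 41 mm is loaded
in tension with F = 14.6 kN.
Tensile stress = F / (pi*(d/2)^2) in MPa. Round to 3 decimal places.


Area = pi * (41/2)^2 = 1320.2543 mm^2
Stress = 14.6*1000 / 1320.2543
= 11.058 MPa

11.058


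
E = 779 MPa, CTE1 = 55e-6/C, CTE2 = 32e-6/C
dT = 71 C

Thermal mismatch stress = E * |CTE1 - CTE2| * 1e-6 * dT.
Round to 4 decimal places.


= 779 * 23e-6 * 71
= 1.2721 MPa

1.2721


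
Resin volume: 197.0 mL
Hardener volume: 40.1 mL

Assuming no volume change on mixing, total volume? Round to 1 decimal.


V_total = 197.0 + 40.1 = 237.1 mL

237.1


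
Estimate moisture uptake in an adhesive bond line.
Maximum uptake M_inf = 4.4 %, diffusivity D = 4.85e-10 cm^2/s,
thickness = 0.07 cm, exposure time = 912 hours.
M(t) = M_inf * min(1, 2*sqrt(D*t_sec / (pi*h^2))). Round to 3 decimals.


Convert time: 912 h = 3283200 s
ratio = min(1, 2*sqrt(4.85e-10*3283200/(pi*0.07^2)))
= 0.643245
M(t) = 4.4 * 0.643245 = 2.830%

2.830


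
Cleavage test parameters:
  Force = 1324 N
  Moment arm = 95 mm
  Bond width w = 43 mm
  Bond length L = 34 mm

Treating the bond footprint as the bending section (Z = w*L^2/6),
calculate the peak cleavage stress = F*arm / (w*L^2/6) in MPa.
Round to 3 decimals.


M = 1324 * 95 = 125780 N*mm
Z = 43 * 34^2 / 6 = 49708 / 6 mm^3
sigma = M / Z = 6 * 125780 / 49708 = 754680 / 49708
= 15.182 MPa

15.182


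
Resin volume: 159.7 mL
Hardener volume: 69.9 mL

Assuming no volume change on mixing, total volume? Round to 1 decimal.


V_total = 159.7 + 69.9 = 229.6 mL

229.6


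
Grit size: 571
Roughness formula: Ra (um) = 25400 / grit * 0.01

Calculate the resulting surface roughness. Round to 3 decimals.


Ra = 25400 / 571 * 0.01
= 0.445 um

0.445


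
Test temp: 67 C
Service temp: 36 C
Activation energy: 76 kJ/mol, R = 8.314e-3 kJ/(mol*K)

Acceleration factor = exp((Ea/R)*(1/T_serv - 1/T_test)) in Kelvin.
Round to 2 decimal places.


AF = exp((76/0.008314)*(1/309.15 - 1/340.15))
= 14.80

14.80


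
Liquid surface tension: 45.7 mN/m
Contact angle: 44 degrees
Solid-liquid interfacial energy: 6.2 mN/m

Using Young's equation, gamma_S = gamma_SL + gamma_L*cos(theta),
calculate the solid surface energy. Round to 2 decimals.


gamma_S = 6.2 + 45.7 * cos(44)
= 39.07 mN/m

39.07


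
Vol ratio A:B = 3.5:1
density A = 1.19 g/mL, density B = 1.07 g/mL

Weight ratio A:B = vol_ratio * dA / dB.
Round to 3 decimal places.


Weight ratio = 3.5 * 1.19 / 1.07
= 3.893

3.893


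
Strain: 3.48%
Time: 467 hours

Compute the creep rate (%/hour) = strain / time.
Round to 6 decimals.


Creep rate = 3.48 / 467
= 0.007452 %/h

0.007452


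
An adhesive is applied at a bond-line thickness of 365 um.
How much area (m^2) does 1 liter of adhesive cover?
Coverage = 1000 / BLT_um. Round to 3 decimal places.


Coverage = 1000 / 365 = 2.740 m^2

2.740


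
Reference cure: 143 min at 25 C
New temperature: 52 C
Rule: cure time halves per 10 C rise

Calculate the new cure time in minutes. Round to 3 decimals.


factor = 2^((52-25)/10) = 6.4980
t_new = 143 / 6.4980 = 22.007 min

22.007


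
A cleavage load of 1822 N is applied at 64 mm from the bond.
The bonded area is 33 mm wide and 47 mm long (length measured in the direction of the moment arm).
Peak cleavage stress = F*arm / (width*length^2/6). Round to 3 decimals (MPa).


Moment = 1822 * 64 = 116608 N*mm
Section modulus = 33 * 2209 / 6 = 72897 / 6 mm^3
Stress = 116608 / (72897 / 6) = 699648 / 72897
= 9.598 MPa

9.598


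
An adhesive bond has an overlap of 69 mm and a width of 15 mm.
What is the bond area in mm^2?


Bond area = overlap * width
= 69 * 15
= 1035 mm^2

1035


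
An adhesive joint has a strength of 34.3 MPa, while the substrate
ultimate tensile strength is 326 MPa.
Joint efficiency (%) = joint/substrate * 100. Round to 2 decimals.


Efficiency = 34.3 / 326 * 100
= 10.52%

10.52


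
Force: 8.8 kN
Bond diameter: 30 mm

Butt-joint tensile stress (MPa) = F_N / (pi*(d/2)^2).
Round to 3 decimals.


F_N = 8.8 * 1000 = 8800.0 N
A = pi*(15.0)^2 = 706.8583 mm^2
stress = 8800.0 / 706.8583 = 12.449 MPa

12.449


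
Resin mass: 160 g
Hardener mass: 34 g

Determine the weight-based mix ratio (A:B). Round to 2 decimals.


Ratio = 160 / 34 = 4.71

4.71


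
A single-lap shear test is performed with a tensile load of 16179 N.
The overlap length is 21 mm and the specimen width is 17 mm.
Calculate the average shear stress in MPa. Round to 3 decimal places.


Shear stress = F / (overlap * width)
= 16179 / (21 * 17)
= 16179 / 357
= 45.319 MPa

45.319


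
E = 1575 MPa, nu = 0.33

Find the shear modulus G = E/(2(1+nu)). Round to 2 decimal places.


G = 1575 / (2 * 1.33)
= 592.11 MPa

592.11


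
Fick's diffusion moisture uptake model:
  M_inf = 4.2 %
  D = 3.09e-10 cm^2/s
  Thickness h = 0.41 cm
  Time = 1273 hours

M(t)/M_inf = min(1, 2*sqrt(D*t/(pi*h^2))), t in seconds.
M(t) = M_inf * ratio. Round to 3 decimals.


t_sec = 1273 * 3600 = 4582800
ratio = 2*sqrt(3.09e-10*4582800/(pi*0.41^2))
= min(1, 0.103566)
= 0.103566
M(t) = 4.2 * 0.103566 = 0.435 %

0.435


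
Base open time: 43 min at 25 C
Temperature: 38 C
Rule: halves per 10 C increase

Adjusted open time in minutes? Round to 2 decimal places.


Acceleration = 2^((38-25)/10) = 2.4623
Open time = 43 / 2.4623 = 17.46 min

17.46


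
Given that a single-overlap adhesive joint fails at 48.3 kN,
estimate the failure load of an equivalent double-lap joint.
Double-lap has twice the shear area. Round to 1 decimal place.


Double-lap factor = 2
Expected load = 48.3 * 2 = 96.6 kN

96.6


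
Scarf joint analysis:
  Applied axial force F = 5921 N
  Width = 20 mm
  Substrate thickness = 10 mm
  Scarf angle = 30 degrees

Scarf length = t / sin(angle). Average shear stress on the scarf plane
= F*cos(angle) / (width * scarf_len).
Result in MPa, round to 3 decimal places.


Scarf length = 10 / sin(30 deg) = 20.0000 mm
cos(30 deg) = 0.866025
Shear = 5921 * 0.866025 / (20 * 20.0000)
= 12.819 MPa

12.819


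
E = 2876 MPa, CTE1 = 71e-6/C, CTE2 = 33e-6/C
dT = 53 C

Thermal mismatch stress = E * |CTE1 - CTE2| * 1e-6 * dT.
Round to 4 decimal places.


= 2876 * 38e-6 * 53
= 5.7923 MPa

5.7923


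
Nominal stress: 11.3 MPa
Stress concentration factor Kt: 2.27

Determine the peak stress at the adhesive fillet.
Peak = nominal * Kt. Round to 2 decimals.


Peak stress = 11.3 * 2.27
= 25.65 MPa

25.65


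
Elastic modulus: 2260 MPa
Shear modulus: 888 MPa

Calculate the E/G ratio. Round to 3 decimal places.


E / G = 2260 / 888 = 2.545

2.545


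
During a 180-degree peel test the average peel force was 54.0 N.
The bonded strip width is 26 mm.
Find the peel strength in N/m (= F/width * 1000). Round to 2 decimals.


Peel strength = F/width * 1000
= 54.0 / 26 * 1000
= 2076.92 N/m

2076.92


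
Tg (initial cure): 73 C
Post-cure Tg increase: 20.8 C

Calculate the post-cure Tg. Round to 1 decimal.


Post-cure Tg = 73 + 20.8 = 93.8 C

93.8


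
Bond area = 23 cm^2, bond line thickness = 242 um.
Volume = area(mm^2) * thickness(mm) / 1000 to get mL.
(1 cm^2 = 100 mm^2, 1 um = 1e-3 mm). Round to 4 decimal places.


area_mm2 = 23 * 100 = 2300
blt_mm = 242 * 1e-3 = 0.242
vol_mm3 = 2300 * 0.242 = 556.6
vol_mL = 556.6 / 1000 = 0.5566 mL

0.5566


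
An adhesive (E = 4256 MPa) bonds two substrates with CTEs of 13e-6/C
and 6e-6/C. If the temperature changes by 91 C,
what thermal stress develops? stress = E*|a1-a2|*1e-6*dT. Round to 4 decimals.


Stress = 4256 * |13 - 6| * 1e-6 * 91
= 2.7111 MPa

2.7111


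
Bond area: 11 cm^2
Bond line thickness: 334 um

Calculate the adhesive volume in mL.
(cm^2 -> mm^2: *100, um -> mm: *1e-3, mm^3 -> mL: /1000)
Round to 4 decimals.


V = 11*100 * 334*1e-3 / 1000
= 0.3674 mL

0.3674


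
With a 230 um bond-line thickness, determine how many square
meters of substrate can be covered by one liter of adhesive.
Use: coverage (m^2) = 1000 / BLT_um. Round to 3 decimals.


Coverage = 1000 / 230 = 4.348 m^2

4.348


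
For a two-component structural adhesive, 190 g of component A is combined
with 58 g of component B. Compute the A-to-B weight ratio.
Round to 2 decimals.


Weight ratio A:B = 190 / 58
= 3.28

3.28


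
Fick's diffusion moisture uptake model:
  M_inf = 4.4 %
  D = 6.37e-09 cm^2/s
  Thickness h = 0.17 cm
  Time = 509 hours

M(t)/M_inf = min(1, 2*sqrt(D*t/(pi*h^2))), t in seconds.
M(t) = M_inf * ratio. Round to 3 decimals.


t_sec = 509 * 3600 = 1832400
ratio = 2*sqrt(6.37e-09*1832400/(pi*0.17^2))
= min(1, 0.717110)
= 0.717110
M(t) = 4.4 * 0.717110 = 3.155 %

3.155


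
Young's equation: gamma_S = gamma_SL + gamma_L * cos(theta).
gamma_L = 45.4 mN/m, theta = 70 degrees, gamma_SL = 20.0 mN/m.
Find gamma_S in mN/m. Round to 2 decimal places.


cos(70 deg) = 0.342020
gamma_S = 20.0 + 45.4 * 0.342020
= 35.53 mN/m

35.53


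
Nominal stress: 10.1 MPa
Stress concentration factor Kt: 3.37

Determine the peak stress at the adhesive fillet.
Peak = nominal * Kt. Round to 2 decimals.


Peak stress = 10.1 * 3.37
= 34.04 MPa

34.04


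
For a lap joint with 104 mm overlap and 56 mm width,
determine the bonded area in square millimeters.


Area = 104 * 56 = 5824 mm^2

5824


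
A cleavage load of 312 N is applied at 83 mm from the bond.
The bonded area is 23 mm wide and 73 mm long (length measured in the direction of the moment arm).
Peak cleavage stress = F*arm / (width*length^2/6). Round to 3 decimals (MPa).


Moment = 312 * 83 = 25896 N*mm
Section modulus = 23 * 5329 / 6 = 122567 / 6 mm^3
Stress = 25896 / (122567 / 6) = 155376 / 122567
= 1.268 MPa

1.268


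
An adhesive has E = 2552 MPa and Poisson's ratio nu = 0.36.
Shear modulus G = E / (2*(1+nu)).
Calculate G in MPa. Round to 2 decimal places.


G = 2552 / (2*(1+0.36))
= 2552 / 2.72
= 938.24 MPa

938.24


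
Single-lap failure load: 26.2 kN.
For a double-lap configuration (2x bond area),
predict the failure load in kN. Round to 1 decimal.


Failure load = 26.2 * 2 = 52.4 kN

52.4


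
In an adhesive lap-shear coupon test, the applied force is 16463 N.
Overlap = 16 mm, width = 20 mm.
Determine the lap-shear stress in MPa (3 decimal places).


stress = F / (overlap * width)
= 16463 / (16 * 20)
= 51.447 MPa

51.447


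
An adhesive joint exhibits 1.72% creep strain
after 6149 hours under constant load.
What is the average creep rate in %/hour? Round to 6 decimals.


Creep rate = strain / time
= 1.72 / 6149
= 0.000280 %/h

0.000280


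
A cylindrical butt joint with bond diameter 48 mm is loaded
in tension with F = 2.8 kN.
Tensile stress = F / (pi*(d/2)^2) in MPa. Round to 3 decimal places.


Area = pi * (48/2)^2 = 1809.5574 mm^2
Stress = 2.8*1000 / 1809.5574
= 1.547 MPa

1.547


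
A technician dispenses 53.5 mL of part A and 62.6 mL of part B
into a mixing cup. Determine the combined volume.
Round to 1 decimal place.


Combined volume = 53.5 + 62.6
= 116.1 mL

116.1


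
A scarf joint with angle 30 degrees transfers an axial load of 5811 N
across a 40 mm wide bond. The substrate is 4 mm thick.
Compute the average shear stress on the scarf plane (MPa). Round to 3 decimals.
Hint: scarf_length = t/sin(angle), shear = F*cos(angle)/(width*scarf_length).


scarf_length = 4 / sin(30 deg) = 8.0000 mm
cos(30 deg) = 0.866025
shear stress = 5811 * 0.866025 / (40 * 8.0000)
= 15.726 MPa

15.726


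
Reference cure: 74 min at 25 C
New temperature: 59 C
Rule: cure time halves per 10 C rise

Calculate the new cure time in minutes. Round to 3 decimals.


factor = 2^((59-25)/10) = 10.5561
t_new = 74 / 10.5561 = 7.010 min

7.010


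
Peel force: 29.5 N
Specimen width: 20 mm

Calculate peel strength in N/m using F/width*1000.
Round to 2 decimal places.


Peel strength = 29.5 / 20 * 1000 = 1475.00 N/m

1475.00


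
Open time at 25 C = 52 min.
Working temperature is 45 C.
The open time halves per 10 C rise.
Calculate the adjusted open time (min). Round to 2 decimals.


factor = 2^((45 - 25) / 10) = 4.0000
ot = 52 / 4.0000 = 13.00 min

13.00


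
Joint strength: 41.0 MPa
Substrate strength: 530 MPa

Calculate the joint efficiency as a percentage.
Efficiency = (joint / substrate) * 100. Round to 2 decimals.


Efficiency = (41.0 / 530) * 100 = 7.74%

7.74


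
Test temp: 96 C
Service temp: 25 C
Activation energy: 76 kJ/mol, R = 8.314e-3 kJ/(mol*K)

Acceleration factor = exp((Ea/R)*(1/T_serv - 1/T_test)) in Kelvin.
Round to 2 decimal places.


AF = exp((76/0.008314)*(1/298.15 - 1/369.15))
= 363.91

363.91


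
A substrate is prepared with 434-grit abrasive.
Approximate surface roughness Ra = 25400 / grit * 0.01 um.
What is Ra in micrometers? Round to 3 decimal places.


Ra = 25400 / 434 * 0.01 = 0.585 um

0.585


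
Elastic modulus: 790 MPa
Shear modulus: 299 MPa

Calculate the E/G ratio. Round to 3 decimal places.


E / G = 790 / 299 = 2.642

2.642


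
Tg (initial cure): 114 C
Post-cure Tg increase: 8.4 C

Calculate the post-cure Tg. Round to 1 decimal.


Post-cure Tg = 114 + 8.4 = 122.4 C

122.4


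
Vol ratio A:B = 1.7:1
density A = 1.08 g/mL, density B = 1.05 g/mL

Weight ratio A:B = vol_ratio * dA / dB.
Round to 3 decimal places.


Weight ratio = 1.7 * 1.08 / 1.05
= 1.749

1.749


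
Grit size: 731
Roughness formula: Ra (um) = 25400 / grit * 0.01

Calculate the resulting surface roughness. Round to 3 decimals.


Ra = 25400 / 731 * 0.01
= 0.347 um

0.347


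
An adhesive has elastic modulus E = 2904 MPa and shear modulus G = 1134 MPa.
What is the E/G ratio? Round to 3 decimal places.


E/G = 2904 / 1134 = 2.561

2.561


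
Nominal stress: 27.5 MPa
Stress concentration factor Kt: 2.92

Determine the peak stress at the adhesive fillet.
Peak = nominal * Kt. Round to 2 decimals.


Peak stress = 27.5 * 2.92
= 80.30 MPa

80.30


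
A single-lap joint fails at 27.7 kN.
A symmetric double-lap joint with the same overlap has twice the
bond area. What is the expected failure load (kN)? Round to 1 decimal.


Double-lap load = 2 * 27.7 = 55.4 kN

55.4


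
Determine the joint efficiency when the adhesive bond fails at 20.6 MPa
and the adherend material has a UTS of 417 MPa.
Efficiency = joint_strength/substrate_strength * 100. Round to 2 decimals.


Joint efficiency = 20.6 / 417 * 100
= 4.94%

4.94


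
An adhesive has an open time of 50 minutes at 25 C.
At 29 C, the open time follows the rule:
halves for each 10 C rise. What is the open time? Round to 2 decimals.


Factor = 2^((29-25)/10) = 1.3195
Open time = 50 / 1.3195 = 37.89 min

37.89


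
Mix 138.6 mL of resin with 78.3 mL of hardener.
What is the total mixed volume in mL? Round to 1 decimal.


Total = 138.6 + 78.3 = 216.9 mL

216.9


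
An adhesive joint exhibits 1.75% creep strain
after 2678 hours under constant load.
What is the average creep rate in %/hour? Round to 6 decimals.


Creep rate = strain / time
= 1.75 / 2678
= 0.000653 %/h

0.000653


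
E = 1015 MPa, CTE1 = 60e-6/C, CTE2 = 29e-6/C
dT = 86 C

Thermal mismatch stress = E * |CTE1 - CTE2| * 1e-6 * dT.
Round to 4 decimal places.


= 1015 * 31e-6 * 86
= 2.7060 MPa

2.7060


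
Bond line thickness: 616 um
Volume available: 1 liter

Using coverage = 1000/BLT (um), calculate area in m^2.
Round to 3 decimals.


1 L = 1e6 mm^3, thickness = 616 um = 0.616 mm
Area = 1e6 / 0.616 mm^2 = (1e6 / 0.616) / 1e6 m^2 = 1000 / 616 m^2
= 1.623 m^2

1.623


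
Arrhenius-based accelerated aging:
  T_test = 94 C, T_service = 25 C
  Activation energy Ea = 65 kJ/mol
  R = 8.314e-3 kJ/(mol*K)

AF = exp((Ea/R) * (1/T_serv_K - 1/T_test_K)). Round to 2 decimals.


T_test_K = 367.15, T_serv_K = 298.15
AF = exp((65/8.314e-3) * (1/298.15 - 1/367.15))
= 138.11

138.11


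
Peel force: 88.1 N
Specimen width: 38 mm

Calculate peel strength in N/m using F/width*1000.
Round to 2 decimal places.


Peel strength = 88.1 / 38 * 1000 = 2318.42 N/m

2318.42


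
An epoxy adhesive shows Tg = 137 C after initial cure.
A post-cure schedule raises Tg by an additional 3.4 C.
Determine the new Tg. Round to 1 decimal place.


New Tg = 137 + 3.4
= 140.4 C

140.4


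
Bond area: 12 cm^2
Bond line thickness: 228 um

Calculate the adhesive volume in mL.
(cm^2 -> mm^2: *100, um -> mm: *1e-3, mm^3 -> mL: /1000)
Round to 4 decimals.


V = 12*100 * 228*1e-3 / 1000
= 0.2736 mL

0.2736


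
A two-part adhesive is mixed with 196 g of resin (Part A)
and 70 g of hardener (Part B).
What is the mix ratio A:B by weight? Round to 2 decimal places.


Mix ratio = mass_A / mass_B
= 196 / 70
= 2.80

2.80


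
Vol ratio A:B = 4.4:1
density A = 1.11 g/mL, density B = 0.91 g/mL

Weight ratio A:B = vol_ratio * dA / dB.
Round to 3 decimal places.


Weight ratio = 4.4 * 1.11 / 0.91
= 5.367

5.367


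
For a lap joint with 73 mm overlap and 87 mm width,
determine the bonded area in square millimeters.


Area = 73 * 87 = 6351 mm^2

6351


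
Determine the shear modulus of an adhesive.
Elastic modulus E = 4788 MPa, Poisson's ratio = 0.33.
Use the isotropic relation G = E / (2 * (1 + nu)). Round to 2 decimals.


G = 4788 / (2*(1+0.33)) = 4788 / 2.66
= 1800.00 MPa

1800.00


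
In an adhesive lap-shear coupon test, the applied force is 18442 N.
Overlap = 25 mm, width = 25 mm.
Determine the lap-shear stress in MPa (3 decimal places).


stress = F / (overlap * width)
= 18442 / (25 * 25)
= 29.507 MPa

29.507


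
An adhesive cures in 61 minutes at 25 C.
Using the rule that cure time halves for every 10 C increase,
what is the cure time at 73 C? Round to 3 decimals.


Factor = 2^((73 - 25) / 10) = 27.8576
Cure time = 61 / 27.8576
= 2.190 minutes

2.190


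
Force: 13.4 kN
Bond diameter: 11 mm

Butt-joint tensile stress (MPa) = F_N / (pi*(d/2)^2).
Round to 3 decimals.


F_N = 13.4 * 1000 = 13400.0 N
A = pi*(5.5)^2 = 95.0332 mm^2
stress = 13400.0 / 95.0332 = 141.003 MPa

141.003


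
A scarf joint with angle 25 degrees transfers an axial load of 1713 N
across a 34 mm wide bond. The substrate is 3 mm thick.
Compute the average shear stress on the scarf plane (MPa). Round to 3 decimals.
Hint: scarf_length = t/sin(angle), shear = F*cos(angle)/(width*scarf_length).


scarf_length = 3 / sin(25 deg) = 7.0986 mm
cos(25 deg) = 0.906308
shear stress = 1713 * 0.906308 / (34 * 7.0986)
= 6.433 MPa

6.433


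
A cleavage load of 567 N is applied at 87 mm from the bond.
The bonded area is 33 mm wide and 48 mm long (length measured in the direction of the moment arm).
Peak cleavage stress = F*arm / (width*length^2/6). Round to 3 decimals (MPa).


Moment = 567 * 87 = 49329 N*mm
Section modulus = 33 * 2304 / 6 = 76032 / 6 mm^3
Stress = 49329 / (76032 / 6) = 295974 / 76032
= 3.893 MPa

3.893


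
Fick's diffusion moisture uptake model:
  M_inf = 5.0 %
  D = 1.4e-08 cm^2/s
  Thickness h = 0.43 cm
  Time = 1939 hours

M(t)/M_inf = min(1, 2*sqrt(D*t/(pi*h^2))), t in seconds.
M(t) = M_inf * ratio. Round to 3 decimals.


t_sec = 1939 * 3600 = 6980400
ratio = 2*sqrt(1.4e-08*6980400/(pi*0.43^2))
= min(1, 0.820334)
= 0.820334
M(t) = 5.0 * 0.820334 = 4.102 %

4.102


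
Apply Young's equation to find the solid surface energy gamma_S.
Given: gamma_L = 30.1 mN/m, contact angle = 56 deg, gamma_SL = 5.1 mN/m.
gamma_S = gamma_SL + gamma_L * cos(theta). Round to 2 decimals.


theta_rad = 56 * pi/180 = 0.977384
gamma_S = 5.1 + 30.1 * cos(0.977384)
= 21.93 mN/m

21.93


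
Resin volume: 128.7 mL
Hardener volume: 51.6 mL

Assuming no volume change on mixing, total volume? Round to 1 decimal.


V_total = 128.7 + 51.6 = 180.3 mL

180.3


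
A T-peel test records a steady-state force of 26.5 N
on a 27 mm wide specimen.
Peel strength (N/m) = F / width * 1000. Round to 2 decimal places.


Peel strength = 26.5 / 27 * 1000
= 981.48 N/m

981.48


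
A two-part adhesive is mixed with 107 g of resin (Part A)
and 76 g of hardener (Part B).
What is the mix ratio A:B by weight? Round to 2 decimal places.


Mix ratio = mass_A / mass_B
= 107 / 76
= 1.41

1.41


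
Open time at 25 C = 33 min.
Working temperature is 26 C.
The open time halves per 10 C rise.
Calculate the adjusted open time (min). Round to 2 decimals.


factor = 2^((26 - 25) / 10) = 1.0718
ot = 33 / 1.0718 = 30.79 min

30.79


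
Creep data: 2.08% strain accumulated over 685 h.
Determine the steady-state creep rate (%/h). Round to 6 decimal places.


Rate = 2.08 / 685 = 0.003036 %/h

0.003036


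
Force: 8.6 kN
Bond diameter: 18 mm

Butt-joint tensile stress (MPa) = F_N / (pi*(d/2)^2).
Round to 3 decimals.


F_N = 8.6 * 1000 = 8600.0 N
A = pi*(9.0)^2 = 254.4690 mm^2
stress = 8600.0 / 254.4690 = 33.796 MPa

33.796


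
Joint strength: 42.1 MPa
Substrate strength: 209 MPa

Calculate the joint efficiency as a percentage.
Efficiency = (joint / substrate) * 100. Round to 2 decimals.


Efficiency = (42.1 / 209) * 100 = 20.14%

20.14


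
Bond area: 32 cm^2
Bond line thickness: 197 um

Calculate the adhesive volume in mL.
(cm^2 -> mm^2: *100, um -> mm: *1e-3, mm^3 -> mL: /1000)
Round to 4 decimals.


V = 32*100 * 197*1e-3 / 1000
= 0.6304 mL

0.6304


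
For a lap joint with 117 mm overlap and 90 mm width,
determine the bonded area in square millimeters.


Area = 117 * 90 = 10530 mm^2

10530


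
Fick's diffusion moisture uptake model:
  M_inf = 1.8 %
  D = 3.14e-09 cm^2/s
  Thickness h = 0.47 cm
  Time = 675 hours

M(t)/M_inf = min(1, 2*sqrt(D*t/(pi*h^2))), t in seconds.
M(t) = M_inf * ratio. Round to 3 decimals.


t_sec = 675 * 3600 = 2430000
ratio = 2*sqrt(3.14e-09*2430000/(pi*0.47^2))
= min(1, 0.209713)
= 0.209713
M(t) = 1.8 * 0.209713 = 0.377 %

0.377


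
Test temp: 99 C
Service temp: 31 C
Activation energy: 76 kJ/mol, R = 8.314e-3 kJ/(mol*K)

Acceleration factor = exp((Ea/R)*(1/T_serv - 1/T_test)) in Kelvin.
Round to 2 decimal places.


AF = exp((76/0.008314)*(1/304.15 - 1/372.15))
= 242.67

242.67


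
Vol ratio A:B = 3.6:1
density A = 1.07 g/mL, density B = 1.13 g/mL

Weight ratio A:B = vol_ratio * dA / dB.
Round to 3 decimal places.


Weight ratio = 3.6 * 1.07 / 1.13
= 3.409

3.409


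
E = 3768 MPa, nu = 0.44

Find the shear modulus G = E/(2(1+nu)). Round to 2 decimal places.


G = 3768 / (2 * 1.44)
= 1308.33 MPa

1308.33


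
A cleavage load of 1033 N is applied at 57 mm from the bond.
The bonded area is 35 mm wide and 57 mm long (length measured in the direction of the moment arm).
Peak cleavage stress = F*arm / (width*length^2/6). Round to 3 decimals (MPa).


Moment = 1033 * 57 = 58881 N*mm
Section modulus = 35 * 3249 / 6 = 113715 / 6 mm^3
Stress = 58881 / (113715 / 6) = 353286 / 113715
= 3.107 MPa

3.107


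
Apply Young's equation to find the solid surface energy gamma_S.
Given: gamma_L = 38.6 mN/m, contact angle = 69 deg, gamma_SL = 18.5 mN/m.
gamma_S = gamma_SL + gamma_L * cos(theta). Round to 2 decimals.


theta_rad = 69 * pi/180 = 1.204277
gamma_S = 18.5 + 38.6 * cos(1.204277)
= 32.33 mN/m

32.33


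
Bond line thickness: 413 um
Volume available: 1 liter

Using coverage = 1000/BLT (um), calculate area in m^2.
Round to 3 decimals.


1 L = 1e6 mm^3, thickness = 413 um = 0.413 mm
Area = 1e6 / 0.413 mm^2 = (1e6 / 0.413) / 1e6 m^2 = 1000 / 413 m^2
= 2.421 m^2

2.421


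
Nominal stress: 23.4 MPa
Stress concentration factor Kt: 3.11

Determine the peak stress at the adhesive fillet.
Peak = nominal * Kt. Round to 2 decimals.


Peak stress = 23.4 * 3.11
= 72.77 MPa

72.77


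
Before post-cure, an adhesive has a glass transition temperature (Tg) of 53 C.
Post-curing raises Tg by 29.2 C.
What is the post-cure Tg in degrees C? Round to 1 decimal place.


Tg_post = Tg_base + delta_Tg
= 53 + 29.2
= 82.2 C

82.2


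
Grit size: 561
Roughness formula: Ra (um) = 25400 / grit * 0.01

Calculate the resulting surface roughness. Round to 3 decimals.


Ra = 25400 / 561 * 0.01
= 0.453 um

0.453


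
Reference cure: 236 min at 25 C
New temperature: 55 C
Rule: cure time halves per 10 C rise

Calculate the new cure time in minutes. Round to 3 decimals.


factor = 2^((55-25)/10) = 8.0000
t_new = 236 / 8.0000 = 29.500 min

29.500


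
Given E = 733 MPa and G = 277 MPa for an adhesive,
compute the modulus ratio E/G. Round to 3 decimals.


E/G ratio = 733 / 277 = 2.646

2.646


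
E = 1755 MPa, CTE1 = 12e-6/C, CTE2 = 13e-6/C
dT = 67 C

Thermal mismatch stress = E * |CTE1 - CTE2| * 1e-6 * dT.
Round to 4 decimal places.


= 1755 * 1e-6 * 67
= 0.1176 MPa

0.1176


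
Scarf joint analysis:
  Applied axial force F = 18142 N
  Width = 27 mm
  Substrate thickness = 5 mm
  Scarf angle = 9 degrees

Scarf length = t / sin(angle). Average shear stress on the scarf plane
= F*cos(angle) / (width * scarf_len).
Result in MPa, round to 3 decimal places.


Scarf length = 5 / sin(9 deg) = 31.9623 mm
cos(9 deg) = 0.987688
Shear = 18142 * 0.987688 / (27 * 31.9623)
= 20.764 MPa

20.764


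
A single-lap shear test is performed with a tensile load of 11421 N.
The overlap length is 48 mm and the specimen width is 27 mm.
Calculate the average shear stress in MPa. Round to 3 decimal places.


Shear stress = F / (overlap * width)
= 11421 / (48 * 27)
= 11421 / 1296
= 8.813 MPa

8.813


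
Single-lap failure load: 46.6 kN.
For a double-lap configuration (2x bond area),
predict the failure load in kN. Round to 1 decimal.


Failure load = 46.6 * 2 = 93.2 kN

93.2


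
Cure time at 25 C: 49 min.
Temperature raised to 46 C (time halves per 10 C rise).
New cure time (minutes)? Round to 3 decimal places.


Acceleration factor = 2^(21/10) = 4.2871
New time = 49 / 4.2871 = 11.430 min

11.430


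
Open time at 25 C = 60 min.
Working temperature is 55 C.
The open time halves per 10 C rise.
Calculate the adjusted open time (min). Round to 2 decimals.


factor = 2^((55 - 25) / 10) = 8.0000
ot = 60 / 8.0000 = 7.50 min

7.50


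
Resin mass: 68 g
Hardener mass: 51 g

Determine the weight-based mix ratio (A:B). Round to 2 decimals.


Ratio = 68 / 51 = 1.33

1.33


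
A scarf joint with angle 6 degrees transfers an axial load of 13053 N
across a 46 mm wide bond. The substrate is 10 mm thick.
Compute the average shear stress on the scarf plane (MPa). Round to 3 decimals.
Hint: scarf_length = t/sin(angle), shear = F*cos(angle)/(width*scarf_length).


scarf_length = 10 / sin(6 deg) = 95.6677 mm
cos(6 deg) = 0.994522
shear stress = 13053 * 0.994522 / (46 * 95.6677)
= 2.950 MPa

2.950


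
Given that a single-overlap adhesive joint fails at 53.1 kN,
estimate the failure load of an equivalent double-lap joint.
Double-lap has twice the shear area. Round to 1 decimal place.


Double-lap factor = 2
Expected load = 53.1 * 2 = 106.2 kN

106.2


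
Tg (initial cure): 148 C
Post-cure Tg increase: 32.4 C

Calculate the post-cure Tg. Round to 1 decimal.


Post-cure Tg = 148 + 32.4 = 180.4 C

180.4


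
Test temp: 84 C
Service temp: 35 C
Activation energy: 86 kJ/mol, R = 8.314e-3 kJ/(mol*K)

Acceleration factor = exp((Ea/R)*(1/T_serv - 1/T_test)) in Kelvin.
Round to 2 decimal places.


AF = exp((86/0.008314)*(1/308.15 - 1/357.15))
= 100.03

100.03


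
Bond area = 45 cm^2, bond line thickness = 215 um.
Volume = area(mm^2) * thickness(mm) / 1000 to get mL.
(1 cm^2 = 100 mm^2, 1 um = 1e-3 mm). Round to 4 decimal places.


area_mm2 = 45 * 100 = 4500
blt_mm = 215 * 1e-3 = 0.215
vol_mm3 = 4500 * 0.215 = 967.5
vol_mL = 967.5 / 1000 = 0.9675 mL

0.9675


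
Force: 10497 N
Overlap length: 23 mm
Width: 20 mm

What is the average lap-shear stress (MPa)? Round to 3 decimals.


Average shear stress = F / (overlap * width)
= 10497 / (23 * 20)
= 22.820 MPa

22.820


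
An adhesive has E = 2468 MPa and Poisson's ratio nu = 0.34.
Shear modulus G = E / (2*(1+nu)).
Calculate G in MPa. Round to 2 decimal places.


G = 2468 / (2*(1+0.34))
= 2468 / 2.68
= 920.90 MPa

920.90


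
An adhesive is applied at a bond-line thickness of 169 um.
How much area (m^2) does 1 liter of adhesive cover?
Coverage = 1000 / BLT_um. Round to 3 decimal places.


Coverage = 1000 / 169 = 5.917 m^2

5.917


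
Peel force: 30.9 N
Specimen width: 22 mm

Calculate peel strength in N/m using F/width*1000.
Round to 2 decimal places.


Peel strength = 30.9 / 22 * 1000 = 1404.55 N/m

1404.55


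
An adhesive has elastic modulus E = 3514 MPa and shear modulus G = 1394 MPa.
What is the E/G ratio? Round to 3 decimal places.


E/G = 3514 / 1394 = 2.521

2.521


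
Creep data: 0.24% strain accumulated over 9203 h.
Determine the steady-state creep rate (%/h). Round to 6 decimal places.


Rate = 0.24 / 9203 = 0.000026 %/h

0.000026


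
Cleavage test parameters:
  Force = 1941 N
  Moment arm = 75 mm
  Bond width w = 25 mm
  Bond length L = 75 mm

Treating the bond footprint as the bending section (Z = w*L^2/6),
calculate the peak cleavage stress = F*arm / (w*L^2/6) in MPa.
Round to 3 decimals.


M = 1941 * 75 = 145575 N*mm
Z = 25 * 75^2 / 6 = 140625 / 6 mm^3
sigma = M / Z = 6 * 145575 / 140625 = 873450 / 140625
= 6.211 MPa

6.211


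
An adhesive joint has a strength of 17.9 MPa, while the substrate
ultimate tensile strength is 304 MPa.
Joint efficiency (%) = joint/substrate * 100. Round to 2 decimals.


Efficiency = 17.9 / 304 * 100
= 5.89%

5.89
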